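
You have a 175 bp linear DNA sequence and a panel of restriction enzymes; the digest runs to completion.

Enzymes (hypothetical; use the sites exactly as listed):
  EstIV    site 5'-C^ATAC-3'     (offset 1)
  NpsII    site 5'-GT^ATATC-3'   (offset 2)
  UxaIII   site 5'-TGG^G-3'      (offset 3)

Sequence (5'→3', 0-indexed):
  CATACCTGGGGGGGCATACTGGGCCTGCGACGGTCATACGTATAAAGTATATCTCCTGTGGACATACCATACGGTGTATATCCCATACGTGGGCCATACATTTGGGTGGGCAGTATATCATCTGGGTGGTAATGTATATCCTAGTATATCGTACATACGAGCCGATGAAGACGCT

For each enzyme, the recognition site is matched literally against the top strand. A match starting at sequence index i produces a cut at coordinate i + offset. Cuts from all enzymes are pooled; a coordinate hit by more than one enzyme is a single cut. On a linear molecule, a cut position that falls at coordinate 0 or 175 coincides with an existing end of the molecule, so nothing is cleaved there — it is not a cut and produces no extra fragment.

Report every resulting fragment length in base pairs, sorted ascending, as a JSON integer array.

Per-enzyme occurrences:
  EstIV (CATAC, off=1): starts [0, 14, 34, 62, 67, 83, 94, 153] → cuts [1, 15, 35, 63, 68, 84, 95, 154]
  NpsII (GTATATC, off=2): starts [46, 75, 112, 133, 143] → cuts [48, 77, 114, 135, 145]
  UxaIII (TGGG, off=3): starts [6, 19, 89, 102, 106, 122] → cuts [9, 22, 92, 105, 109, 125]

All cut coordinates (distinct, sorted): [1, 9, 15, 22, 35, 48, 63, 68, 77, 84, 92, 95, 105, 109, 114, 125, 135, 145, 154]

Fragments:
  [0,1): 1 bp
  [1,9): 8 bp
  [9,15): 6 bp
  [15,22): 7 bp
  [22,35): 13 bp
  [35,48): 13 bp
  [48,63): 15 bp
  [63,68): 5 bp
  [68,77): 9 bp
  [77,84): 7 bp
  [84,92): 8 bp
  [92,95): 3 bp
  [95,105): 10 bp
  [105,109): 4 bp
  [109,114): 5 bp
  [114,125): 11 bp
  [125,135): 10 bp
  [135,145): 10 bp
  [145,154): 9 bp
  [154,175): 21 bp

[1,3,4,5,5,6,7,7,8,8,9,9,10,10,10,11,13,13,15,21]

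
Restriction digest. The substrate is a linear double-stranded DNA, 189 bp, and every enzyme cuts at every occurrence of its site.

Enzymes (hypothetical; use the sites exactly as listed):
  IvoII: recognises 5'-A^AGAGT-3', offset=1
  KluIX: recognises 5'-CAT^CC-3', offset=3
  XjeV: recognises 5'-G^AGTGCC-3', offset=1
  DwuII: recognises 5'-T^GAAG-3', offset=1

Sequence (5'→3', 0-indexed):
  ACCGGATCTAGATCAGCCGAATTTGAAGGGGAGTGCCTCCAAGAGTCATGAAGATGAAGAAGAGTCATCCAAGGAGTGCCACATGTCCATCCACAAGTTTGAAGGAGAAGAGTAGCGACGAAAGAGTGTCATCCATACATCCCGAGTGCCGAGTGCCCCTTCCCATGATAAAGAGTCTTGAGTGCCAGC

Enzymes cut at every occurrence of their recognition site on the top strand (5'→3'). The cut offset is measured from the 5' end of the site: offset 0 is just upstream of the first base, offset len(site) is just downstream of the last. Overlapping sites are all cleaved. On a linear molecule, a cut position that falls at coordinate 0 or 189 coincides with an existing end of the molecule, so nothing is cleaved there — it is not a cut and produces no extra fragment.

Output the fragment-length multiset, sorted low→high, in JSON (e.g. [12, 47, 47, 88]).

Scan for sites:
  IvoII AAGAGT/1: at [40, 59, 107, 121, 170] ⇒ [41, 60, 108, 122, 171]
  KluIX CATCC/3: at [65, 87, 129, 137] ⇒ [68, 90, 132, 140]
  XjeV GAGTGCC/1: at [30, 73, 143, 150, 179] ⇒ [31, 74, 144, 151, 180]
  DwuII TGAAG/1: at [23, 48, 54, 99] ⇒ [24, 49, 55, 100]

Pooled cuts: [24, 31, 41, 49, 55, 60, 68, 74, 90, 100, 108, 122, 132, 140, 144, 151, 171, 180]

Fragments:
  [0,24): 24 bp
  [24,31): 7 bp
  [31,41): 10 bp
  [41,49): 8 bp
  [49,55): 6 bp
  [55,60): 5 bp
  [60,68): 8 bp
  [68,74): 6 bp
  [74,90): 16 bp
  [90,100): 10 bp
  [100,108): 8 bp
  [108,122): 14 bp
  [122,132): 10 bp
  [132,140): 8 bp
  [140,144): 4 bp
  [144,151): 7 bp
  [151,171): 20 bp
  [171,180): 9 bp
  [180,189): 9 bp

[4,5,6,6,7,7,8,8,8,8,9,9,10,10,10,14,16,20,24]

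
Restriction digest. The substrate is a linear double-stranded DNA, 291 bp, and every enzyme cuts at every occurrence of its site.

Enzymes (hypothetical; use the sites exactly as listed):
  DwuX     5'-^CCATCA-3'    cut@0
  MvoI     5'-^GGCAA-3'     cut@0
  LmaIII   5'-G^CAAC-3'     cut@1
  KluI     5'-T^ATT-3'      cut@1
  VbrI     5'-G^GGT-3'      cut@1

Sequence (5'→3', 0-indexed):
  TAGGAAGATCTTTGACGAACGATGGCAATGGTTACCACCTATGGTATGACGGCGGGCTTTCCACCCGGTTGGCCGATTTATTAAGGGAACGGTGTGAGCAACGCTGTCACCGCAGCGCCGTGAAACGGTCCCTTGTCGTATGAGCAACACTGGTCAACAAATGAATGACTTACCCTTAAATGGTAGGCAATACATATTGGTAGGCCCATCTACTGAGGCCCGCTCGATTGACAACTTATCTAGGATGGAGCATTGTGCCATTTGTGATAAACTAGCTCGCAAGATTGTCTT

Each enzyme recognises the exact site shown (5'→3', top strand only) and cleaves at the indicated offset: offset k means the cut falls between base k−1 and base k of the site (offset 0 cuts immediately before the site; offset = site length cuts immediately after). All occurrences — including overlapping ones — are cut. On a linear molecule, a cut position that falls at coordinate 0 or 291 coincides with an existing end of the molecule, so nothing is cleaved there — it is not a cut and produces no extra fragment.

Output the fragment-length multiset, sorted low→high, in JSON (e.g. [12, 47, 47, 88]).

[10,19,23,41,46,56,96]

Site scan:
  DwuX (CCATCA, off=0): no sites
  MvoI GGCAA/0: at [23, 185] ⇒ [23, 185]
  LmaIII GCAAC/1: at [97, 143] ⇒ [98, 144]
  KluI TATT/1: at [78, 194] ⇒ [79, 195]
  VbrI (GGGT, off=1): no sites

Pooled cuts: [23, 79, 98, 144, 185, 195]

Fragment lengths:
  [0,23): 23 bp
  [23,79): 56 bp
  [79,98): 19 bp
  [98,144): 46 bp
  [144,185): 41 bp
  [185,195): 10 bp
  [195,291): 96 bp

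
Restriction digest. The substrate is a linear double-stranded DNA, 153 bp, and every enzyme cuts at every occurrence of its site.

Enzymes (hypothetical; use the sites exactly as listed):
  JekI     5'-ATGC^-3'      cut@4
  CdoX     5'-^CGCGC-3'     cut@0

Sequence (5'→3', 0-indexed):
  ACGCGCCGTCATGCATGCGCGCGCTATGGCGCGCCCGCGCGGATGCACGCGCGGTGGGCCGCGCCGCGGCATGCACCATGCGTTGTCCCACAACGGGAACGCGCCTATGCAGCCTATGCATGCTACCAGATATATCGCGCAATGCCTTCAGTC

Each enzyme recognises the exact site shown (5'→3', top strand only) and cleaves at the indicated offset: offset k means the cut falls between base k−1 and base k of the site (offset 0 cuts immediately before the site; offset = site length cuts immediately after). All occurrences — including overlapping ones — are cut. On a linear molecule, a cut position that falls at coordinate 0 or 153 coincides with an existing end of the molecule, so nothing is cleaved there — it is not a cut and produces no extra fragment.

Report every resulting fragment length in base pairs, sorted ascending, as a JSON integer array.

Site scan:
  JekI (ATGC, off=4): starts [10, 14, 42, 70, 77, 106, 115, 119, 141] → cuts [14, 18, 46, 74, 81, 110, 119, 123, 145]
  CdoX (CGCGC, off=0): starts [1, 17, 19, 29, 35, 47, 59, 99, 135] → cuts [1, 17, 19, 29, 35, 47, 59, 99, 135]

Pooled cuts: [1, 14, 17, 18, 19, 29, 35, 46, 47, 59, 74, 81, 99, 110, 119, 123, 135, 145]

Fragments:
  [0,1): 1 bp
  [1,14): 13 bp
  [14,17): 3 bp
  [17,18): 1 bp
  [18,19): 1 bp
  [19,29): 10 bp
  [29,35): 6 bp
  [35,46): 11 bp
  [46,47): 1 bp
  [47,59): 12 bp
  [59,74): 15 bp
  [74,81): 7 bp
  [81,99): 18 bp
  [99,110): 11 bp
  [110,119): 9 bp
  [119,123): 4 bp
  [123,135): 12 bp
  [135,145): 10 bp
  [145,153): 8 bp

[1,1,1,1,3,4,6,7,8,9,10,10,11,11,12,12,13,15,18]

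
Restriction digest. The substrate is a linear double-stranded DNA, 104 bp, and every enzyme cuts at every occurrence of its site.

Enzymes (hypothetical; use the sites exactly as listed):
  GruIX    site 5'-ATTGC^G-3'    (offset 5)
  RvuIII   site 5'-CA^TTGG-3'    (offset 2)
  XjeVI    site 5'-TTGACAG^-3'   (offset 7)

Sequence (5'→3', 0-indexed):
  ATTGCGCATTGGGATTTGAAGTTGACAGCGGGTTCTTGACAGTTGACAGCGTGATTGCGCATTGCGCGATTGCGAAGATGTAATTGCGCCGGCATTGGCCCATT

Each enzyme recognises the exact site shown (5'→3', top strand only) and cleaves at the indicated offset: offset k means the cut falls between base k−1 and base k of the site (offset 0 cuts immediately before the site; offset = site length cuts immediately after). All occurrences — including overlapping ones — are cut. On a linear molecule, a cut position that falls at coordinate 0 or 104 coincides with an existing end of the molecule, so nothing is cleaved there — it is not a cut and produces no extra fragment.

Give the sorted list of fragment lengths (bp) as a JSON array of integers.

Per-enzyme occurrences:
  GruIX (ATTGCG, off=5): starts [0, 53, 60, 68, 82] → cuts [5, 58, 65, 73, 87]
  RvuIII (CATTGG, off=2): starts [6, 92] → cuts [8, 94]
  XjeVI (TTGACAG, off=7): starts [21, 35, 42] → cuts [28, 42, 49]

All cut coordinates (distinct, sorted): [5, 8, 28, 42, 49, 58, 65, 73, 87, 94]

Fragments:
  [0,5): 5 bp
  [5,8): 3 bp
  [8,28): 20 bp
  [28,42): 14 bp
  [42,49): 7 bp
  [49,58): 9 bp
  [58,65): 7 bp
  [65,73): 8 bp
  [73,87): 14 bp
  [87,94): 7 bp
  [94,104): 10 bp

[3,5,7,7,7,8,9,10,14,14,20]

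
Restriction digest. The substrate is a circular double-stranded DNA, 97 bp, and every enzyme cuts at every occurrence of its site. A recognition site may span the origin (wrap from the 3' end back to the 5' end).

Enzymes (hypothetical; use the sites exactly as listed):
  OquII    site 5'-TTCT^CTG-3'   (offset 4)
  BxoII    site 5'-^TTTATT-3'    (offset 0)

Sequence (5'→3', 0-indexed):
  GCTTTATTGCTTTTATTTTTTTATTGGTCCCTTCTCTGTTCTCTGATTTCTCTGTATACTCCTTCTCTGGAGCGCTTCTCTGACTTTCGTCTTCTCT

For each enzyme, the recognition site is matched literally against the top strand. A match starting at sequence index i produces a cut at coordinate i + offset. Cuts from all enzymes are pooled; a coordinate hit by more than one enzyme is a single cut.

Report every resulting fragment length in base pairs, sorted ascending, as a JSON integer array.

Per-enzyme occurrences:
  OquII (TTCTCTG, off=4): starts [31, 38, 47, 62, 75, 91] → cuts [35, 42, 51, 66, 79, 95]
  BxoII (TTTATT, off=0): starts [2, 11, 19] → cuts [2, 11, 19]

Pooled cuts: [2, 11, 19, 35, 42, 51, 66, 79, 95]

Fragment lengths:
  2→11: 9 bp
  11→19: 8 bp
  19→35: 16 bp
  35→42: 7 bp
  42→51: 9 bp
  51→66: 15 bp
  66→79: 13 bp
  79→95: 16 bp
  95→2 (wrap): 97-95+2 = 4 bp

[4,7,8,9,9,13,15,16,16]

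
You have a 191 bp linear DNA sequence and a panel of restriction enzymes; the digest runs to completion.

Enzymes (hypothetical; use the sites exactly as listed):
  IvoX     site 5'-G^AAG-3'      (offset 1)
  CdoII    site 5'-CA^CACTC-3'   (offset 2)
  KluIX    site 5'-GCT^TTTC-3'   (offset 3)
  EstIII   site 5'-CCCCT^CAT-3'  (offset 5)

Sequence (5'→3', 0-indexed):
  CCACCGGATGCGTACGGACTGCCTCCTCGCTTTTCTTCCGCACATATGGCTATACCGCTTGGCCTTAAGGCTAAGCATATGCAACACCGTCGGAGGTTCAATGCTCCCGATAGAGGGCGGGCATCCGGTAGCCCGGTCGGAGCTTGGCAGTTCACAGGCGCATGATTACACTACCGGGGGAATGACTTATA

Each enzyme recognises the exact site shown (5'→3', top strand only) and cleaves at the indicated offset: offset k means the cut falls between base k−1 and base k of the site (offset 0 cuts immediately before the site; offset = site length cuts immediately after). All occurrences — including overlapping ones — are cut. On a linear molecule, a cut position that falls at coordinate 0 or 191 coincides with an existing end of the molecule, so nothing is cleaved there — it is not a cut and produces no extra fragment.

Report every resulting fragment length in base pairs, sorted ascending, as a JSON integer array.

[31,160]

Per-enzyme occurrences:
  IvoX (GAAG, off=1): no sites
  CdoII (CACACTC, off=2): no sites
  KluIX GCTTTTC/3: at [28] ⇒ [31]
  EstIII (CCCCTCAT, off=5): no sites

Pooled cuts: [31]

Fragments:
  [0,31): 31 bp
  [31,191): 160 bp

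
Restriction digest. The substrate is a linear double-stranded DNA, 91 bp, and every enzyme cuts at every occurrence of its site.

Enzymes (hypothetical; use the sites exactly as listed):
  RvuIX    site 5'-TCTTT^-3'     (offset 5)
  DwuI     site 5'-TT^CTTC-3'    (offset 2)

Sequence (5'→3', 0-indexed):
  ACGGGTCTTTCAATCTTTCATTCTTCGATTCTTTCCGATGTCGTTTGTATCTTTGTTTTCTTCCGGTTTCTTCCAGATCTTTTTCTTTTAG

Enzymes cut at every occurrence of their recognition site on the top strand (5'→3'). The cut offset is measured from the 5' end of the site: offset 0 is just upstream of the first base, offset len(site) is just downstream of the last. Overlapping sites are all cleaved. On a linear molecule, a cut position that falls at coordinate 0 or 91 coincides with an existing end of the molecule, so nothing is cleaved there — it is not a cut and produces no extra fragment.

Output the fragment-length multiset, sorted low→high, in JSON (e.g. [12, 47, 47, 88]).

Scan for sites:
  RvuIX (TCTTT, off=5): starts [5, 13, 29, 49, 77, 83] → cuts [10, 18, 34, 54, 82, 88]
  DwuI (TTCTTC, off=2): starts [20, 57, 67] → cuts [22, 59, 69]

All cut coordinates (distinct, sorted): [10, 18, 22, 34, 54, 59, 69, 82, 88]

Fragment lengths:
  [0,10): 10 bp
  [10,18): 8 bp
  [18,22): 4 bp
  [22,34): 12 bp
  [34,54): 20 bp
  [54,59): 5 bp
  [59,69): 10 bp
  [69,82): 13 bp
  [82,88): 6 bp
  [88,91): 3 bp

[3,4,5,6,8,10,10,12,13,20]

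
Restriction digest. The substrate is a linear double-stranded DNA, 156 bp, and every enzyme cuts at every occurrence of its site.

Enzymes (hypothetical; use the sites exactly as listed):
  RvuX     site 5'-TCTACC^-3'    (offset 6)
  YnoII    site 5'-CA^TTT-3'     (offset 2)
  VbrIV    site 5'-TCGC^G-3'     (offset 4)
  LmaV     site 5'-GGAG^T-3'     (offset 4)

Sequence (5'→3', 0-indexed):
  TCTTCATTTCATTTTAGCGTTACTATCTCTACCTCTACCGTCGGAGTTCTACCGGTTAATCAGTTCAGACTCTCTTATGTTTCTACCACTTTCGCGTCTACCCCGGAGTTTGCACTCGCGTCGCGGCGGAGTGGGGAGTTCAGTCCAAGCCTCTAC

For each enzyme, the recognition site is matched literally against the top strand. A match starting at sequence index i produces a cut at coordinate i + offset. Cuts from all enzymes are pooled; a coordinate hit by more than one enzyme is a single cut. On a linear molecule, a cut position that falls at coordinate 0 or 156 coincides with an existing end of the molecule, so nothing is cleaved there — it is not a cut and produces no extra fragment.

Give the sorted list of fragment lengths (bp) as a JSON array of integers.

Scan for sites:
  RvuX TCTACC/6: at [27, 33, 47, 81, 96] ⇒ [33, 39, 53, 87, 102]
  YnoII CATTT/2: at [4, 9] ⇒ [6, 11]
  VbrIV TCGCG/4: at [91, 115, 120] ⇒ [95, 119, 124]
  LmaV GGAGT/4: at [42, 104, 127, 134] ⇒ [46, 108, 131, 138]

Pooled cuts: [6, 11, 33, 39, 46, 53, 87, 95, 102, 108, 119, 124, 131, 138]

Fragment lengths:
  [0,6): 6 bp
  [6,11): 5 bp
  [11,33): 22 bp
  [33,39): 6 bp
  [39,46): 7 bp
  [46,53): 7 bp
  [53,87): 34 bp
  [87,95): 8 bp
  [95,102): 7 bp
  [102,108): 6 bp
  [108,119): 11 bp
  [119,124): 5 bp
  [124,131): 7 bp
  [131,138): 7 bp
  [138,156): 18 bp

[5,5,6,6,6,7,7,7,7,7,8,11,18,22,34]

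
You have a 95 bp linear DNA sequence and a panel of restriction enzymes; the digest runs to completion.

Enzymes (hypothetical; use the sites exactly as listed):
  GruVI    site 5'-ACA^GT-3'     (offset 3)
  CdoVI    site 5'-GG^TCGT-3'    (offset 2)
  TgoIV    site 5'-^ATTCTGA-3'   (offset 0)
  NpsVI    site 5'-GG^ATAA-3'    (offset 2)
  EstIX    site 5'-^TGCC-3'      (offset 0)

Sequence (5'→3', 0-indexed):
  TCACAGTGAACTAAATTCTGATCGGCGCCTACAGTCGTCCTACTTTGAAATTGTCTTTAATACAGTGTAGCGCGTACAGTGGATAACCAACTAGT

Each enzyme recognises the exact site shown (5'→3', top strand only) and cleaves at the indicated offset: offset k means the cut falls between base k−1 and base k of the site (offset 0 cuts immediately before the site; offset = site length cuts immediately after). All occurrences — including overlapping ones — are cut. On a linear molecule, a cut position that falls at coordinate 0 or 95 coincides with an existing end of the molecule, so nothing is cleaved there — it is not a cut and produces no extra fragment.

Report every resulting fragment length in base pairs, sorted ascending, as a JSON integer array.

Per-enzyme occurrences:
  GruVI (ACAGT, off=3): starts [2, 30, 61, 75] → cuts [5, 33, 64, 78]
  CdoVI (GGTCGT, off=2): no sites
  TgoIV (ATTCTGA, off=0): starts [14] → cuts [14]
  NpsVI (GGATAA, off=2): starts [80] → cuts [82]
  EstIX (TGCC, off=0): no sites

All cut coordinates (distinct, sorted): [5, 14, 33, 64, 78, 82]

Fragments:
  [0,5): 5 bp
  [5,14): 9 bp
  [14,33): 19 bp
  [33,64): 31 bp
  [64,78): 14 bp
  [78,82): 4 bp
  [82,95): 13 bp

[4,5,9,13,14,19,31]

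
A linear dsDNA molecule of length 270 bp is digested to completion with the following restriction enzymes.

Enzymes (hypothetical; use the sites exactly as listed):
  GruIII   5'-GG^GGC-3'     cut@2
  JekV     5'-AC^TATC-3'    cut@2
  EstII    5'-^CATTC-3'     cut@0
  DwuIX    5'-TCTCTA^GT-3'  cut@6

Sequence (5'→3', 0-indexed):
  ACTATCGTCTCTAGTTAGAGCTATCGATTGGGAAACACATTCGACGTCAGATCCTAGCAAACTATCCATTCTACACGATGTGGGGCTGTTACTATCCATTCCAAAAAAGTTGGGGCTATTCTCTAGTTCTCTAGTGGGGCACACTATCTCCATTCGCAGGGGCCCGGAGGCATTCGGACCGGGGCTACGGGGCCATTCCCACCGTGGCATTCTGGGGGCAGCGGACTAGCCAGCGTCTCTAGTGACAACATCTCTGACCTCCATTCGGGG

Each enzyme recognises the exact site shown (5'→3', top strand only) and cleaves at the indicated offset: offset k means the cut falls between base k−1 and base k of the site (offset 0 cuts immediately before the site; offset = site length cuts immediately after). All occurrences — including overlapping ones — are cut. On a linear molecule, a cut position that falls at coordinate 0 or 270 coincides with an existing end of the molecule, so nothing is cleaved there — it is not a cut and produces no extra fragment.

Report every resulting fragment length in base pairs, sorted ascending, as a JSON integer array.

Per-enzyme occurrences:
  GruIII (GGGGC, off=2): starts [81, 111, 135, 158, 180, 188, 214] → cuts [83, 113, 137, 160, 182, 190, 216]
  JekV (ACTATC, off=2): starts [0, 60, 90, 142] → cuts [2, 62, 92, 144]
  EstII (CATTC, off=0): starts [37, 66, 96, 150, 170, 193, 207, 261] → cuts [37, 66, 96, 150, 170, 193, 207, 261]
  DwuIX (TCTCTAGT, off=6): starts [7, 119, 127, 235] → cuts [13, 125, 133, 241]

All cut coordinates (distinct, sorted): [2, 13, 37, 62, 66, 83, 92, 96, 113, 125, 133, 137, 144, 150, 160, 170, 182, 190, 193, 207, 216, 241, 261]

Fragments:
  [0,2): 2 bp
  [2,13): 11 bp
  [13,37): 24 bp
  [37,62): 25 bp
  [62,66): 4 bp
  [66,83): 17 bp
  [83,92): 9 bp
  [92,96): 4 bp
  [96,113): 17 bp
  [113,125): 12 bp
  [125,133): 8 bp
  [133,137): 4 bp
  [137,144): 7 bp
  [144,150): 6 bp
  [150,160): 10 bp
  [160,170): 10 bp
  [170,182): 12 bp
  [182,190): 8 bp
  [190,193): 3 bp
  [193,207): 14 bp
  [207,216): 9 bp
  [216,241): 25 bp
  [241,261): 20 bp
  [261,270): 9 bp

[2,3,4,4,4,6,7,8,8,9,9,9,10,10,11,12,12,14,17,17,20,24,25,25]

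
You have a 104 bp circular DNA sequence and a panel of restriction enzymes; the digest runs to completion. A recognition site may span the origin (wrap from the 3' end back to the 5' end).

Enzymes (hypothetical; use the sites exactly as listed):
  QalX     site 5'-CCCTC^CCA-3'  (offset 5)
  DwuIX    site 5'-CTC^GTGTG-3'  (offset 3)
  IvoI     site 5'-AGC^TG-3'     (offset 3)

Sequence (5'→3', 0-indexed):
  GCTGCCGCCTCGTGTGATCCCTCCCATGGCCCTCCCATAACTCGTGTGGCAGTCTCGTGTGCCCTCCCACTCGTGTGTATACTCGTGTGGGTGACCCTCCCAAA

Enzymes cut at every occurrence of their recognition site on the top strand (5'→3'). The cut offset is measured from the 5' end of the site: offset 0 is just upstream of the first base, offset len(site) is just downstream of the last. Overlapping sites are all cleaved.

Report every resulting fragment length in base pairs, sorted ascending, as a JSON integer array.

[6,7,9,9,10,11,12,12,13,15]

Per-enzyme occurrences:
  QalX (CCCTCCCA, off=5): starts [18, 29, 61, 94] → cuts [23, 34, 66, 99]
  DwuIX (CTCGTGTG, off=3): starts [8, 40, 53, 69, 81] → cuts [11, 43, 56, 72, 84]
  IvoI (AGCTG, off=3): starts [103] → cuts [2]

Pooled cuts: [2, 11, 23, 34, 43, 56, 66, 72, 84, 99]

Fragment lengths:
  2→11: 9 bp
  11→23: 12 bp
  23→34: 11 bp
  34→43: 9 bp
  43→56: 13 bp
  56→66: 10 bp
  66→72: 6 bp
  72→84: 12 bp
  84→99: 15 bp
  99→2 (wrap): 104-99+2 = 7 bp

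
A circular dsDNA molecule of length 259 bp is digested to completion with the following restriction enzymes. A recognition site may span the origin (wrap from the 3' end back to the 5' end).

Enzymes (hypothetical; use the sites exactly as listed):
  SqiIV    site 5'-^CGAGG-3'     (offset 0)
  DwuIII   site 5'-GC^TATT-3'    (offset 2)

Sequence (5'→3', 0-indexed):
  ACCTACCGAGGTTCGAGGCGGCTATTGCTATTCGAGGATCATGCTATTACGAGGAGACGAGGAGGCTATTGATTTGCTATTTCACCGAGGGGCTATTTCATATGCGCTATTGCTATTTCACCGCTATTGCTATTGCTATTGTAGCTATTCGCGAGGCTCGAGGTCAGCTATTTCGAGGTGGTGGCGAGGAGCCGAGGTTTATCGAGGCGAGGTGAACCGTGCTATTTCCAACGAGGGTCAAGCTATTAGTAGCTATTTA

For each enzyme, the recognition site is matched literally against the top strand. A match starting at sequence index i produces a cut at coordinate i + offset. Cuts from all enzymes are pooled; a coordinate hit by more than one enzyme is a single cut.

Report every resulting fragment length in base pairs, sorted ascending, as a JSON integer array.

Site scan:
  SqiIV (CGAGG, off=0): starts [6, 13, 32, 49, 57, 85, 151, 158, 173, 184, 192, 202, 207, 231] → cuts [6, 13, 32, 49, 57, 85, 151, 158, 173, 184, 192, 202, 207, 231]
  DwuIII (GCTATT, off=2): starts [20, 26, 42, 64, 75, 91, 105, 111, 122, 128, 134, 143, 166, 220, 241, 251] → cuts [22, 28, 44, 66, 77, 93, 107, 113, 124, 130, 136, 145, 168, 222, 243, 253]

Pooled cuts: [6, 13, 22, 28, 32, 44, 49, 57, 66, 77, 85, 93, 107, 113, 124, 130, 136, 145, 151, 158, 168, 173, 184, 192, 202, 207, 222, 231, 243, 253]

Fragment lengths:
  6→13: 7 bp
  13→22: 9 bp
  22→28: 6 bp
  28→32: 4 bp
  32→44: 12 bp
  44→49: 5 bp
  49→57: 8 bp
  57→66: 9 bp
  66→77: 11 bp
  77→85: 8 bp
  85→93: 8 bp
  93→107: 14 bp
  107→113: 6 bp
  113→124: 11 bp
  124→130: 6 bp
  130→136: 6 bp
  136→145: 9 bp
  145→151: 6 bp
  151→158: 7 bp
  158→168: 10 bp
  168→173: 5 bp
  173→184: 11 bp
  184→192: 8 bp
  192→202: 10 bp
  202→207: 5 bp
  207→222: 15 bp
  222→231: 9 bp
  231→243: 12 bp
  243→253: 10 bp
  253→6 (wrap): 259-253+6 = 12 bp

[4,5,5,5,6,6,6,6,6,7,7,8,8,8,8,9,9,9,9,10,10,10,11,11,11,12,12,12,14,15]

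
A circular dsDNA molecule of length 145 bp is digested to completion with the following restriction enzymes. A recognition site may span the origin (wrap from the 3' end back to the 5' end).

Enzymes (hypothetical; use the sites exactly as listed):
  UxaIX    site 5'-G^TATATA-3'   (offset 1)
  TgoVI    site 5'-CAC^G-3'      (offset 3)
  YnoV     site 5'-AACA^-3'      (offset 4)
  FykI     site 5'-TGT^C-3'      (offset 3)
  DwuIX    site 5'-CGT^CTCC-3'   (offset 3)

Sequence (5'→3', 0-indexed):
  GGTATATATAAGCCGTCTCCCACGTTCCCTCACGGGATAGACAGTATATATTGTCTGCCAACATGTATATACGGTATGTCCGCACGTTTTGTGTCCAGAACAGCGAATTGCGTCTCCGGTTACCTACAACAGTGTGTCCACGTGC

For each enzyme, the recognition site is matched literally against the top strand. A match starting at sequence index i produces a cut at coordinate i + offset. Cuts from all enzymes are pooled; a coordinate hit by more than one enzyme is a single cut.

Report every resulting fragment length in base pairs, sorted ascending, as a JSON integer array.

Site scan:
  UxaIX GTATATA/1: at [1, 43, 64] ⇒ [2, 44, 65]
  TgoVI CACG/3: at [20, 30, 82, 138] ⇒ [23, 33, 85, 141]
  YnoV AACA/4: at [59, 98, 127] ⇒ [63, 102, 131]
  FykI TGTC/3: at [51, 76, 91, 134] ⇒ [54, 79, 94, 137]
  DwuIX CGTCTCC/3: at [13, 110] ⇒ [16, 113]

Pooled cuts: [2, 16, 23, 33, 44, 54, 63, 65, 79, 85, 94, 102, 113, 131, 137, 141]

Fragment lengths:
  2→16: 14 bp
  16→23: 7 bp
  23→33: 10 bp
  33→44: 11 bp
  44→54: 10 bp
  54→63: 9 bp
  63→65: 2 bp
  65→79: 14 bp
  79→85: 6 bp
  85→94: 9 bp
  94→102: 8 bp
  102→113: 11 bp
  113→131: 18 bp
  131→137: 6 bp
  137→141: 4 bp
  141→2 (wrap): 145-141+2 = 6 bp

[2,4,6,6,6,7,8,9,9,10,10,11,11,14,14,18]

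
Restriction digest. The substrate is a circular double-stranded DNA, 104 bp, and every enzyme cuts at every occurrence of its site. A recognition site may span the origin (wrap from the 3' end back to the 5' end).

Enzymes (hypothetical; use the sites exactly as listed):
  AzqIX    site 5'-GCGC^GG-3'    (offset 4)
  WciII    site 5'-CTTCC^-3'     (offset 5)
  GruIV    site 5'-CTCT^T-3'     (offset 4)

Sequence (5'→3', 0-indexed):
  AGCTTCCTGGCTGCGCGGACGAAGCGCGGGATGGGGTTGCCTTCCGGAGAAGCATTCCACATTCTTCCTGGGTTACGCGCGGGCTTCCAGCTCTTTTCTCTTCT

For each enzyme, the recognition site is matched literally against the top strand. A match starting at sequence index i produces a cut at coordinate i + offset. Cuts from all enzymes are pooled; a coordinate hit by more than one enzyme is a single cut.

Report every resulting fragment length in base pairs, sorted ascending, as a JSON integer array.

Scan for sites:
  AzqIX GCGCGG/4: at [12, 23, 76] ⇒ [16, 27, 80]
  WciII CTTCC/5: at [2, 40, 63, 83] ⇒ [7, 45, 68, 88]
  GruIV CTCTT/4: at [90, 97] ⇒ [94, 101]

Pooled cuts: [7, 16, 27, 45, 68, 80, 88, 94, 101]

Fragment lengths:
  7→16: 9 bp
  16→27: 11 bp
  27→45: 18 bp
  45→68: 23 bp
  68→80: 12 bp
  80→88: 8 bp
  88→94: 6 bp
  94→101: 7 bp
  101→7 (wrap): 104-101+7 = 10 bp

[6,7,8,9,10,11,12,18,23]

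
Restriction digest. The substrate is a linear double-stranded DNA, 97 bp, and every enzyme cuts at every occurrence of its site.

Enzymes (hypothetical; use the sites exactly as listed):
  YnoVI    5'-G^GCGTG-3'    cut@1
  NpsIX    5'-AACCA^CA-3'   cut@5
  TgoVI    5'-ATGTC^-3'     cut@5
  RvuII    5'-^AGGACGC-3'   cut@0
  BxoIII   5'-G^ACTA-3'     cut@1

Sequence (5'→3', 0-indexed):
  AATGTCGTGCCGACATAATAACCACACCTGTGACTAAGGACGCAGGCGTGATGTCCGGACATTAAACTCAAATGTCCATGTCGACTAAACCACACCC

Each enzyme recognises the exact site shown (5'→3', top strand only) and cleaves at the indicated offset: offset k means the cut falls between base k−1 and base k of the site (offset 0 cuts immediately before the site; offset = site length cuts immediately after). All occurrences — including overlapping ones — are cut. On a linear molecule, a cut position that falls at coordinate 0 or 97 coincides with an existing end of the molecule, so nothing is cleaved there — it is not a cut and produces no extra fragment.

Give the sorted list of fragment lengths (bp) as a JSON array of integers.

Per-enzyme occurrences:
  YnoVI (GGCGTG, off=1): starts [44] → cuts [45]
  NpsIX (AACCACA, off=5): starts [19, 87] → cuts [24, 92]
  TgoVI (ATGTC, off=5): starts [1, 50, 71, 77] → cuts [6, 55, 76, 82]
  RvuII (AGGACGC, off=0): starts [36] → cuts [36]
  BxoIII (GACTA, off=1): starts [31, 82] → cuts [32, 83]

Pooled cuts: [6, 24, 32, 36, 45, 55, 76, 82, 83, 92]

Fragments:
  [0,6): 6 bp
  [6,24): 18 bp
  [24,32): 8 bp
  [32,36): 4 bp
  [36,45): 9 bp
  [45,55): 10 bp
  [55,76): 21 bp
  [76,82): 6 bp
  [82,83): 1 bp
  [83,92): 9 bp
  [92,97): 5 bp

[1,4,5,6,6,8,9,9,10,18,21]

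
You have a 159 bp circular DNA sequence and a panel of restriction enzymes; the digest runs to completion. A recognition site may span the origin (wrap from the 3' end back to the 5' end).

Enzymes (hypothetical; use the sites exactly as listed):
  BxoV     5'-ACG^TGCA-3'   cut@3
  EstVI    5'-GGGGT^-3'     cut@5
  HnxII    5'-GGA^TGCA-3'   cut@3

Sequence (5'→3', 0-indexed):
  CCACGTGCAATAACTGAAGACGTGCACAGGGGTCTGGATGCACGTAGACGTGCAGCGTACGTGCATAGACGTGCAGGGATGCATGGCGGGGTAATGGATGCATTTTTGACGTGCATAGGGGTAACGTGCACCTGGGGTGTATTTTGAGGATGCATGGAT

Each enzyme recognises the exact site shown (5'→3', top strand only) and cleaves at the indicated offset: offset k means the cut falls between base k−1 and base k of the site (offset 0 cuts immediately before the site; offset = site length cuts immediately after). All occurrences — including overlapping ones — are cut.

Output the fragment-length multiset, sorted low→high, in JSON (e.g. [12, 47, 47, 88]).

[4,5,6,8,10,11,11,11,12,12,12,13,13,14,17]

Per-enzyme occurrences:
  BxoV (ACGTGCA, off=3): starts [2, 19, 47, 58, 68, 108, 123] → cuts [5, 22, 50, 61, 71, 111, 126]
  EstVI (GGGGT, off=5): starts [28, 87, 117, 133] → cuts [33, 92, 122, 138]
  HnxII (GGATGCA, off=3): starts [35, 76, 95, 147] → cuts [38, 79, 98, 150]

All cut coordinates (distinct, sorted): [5, 22, 33, 38, 50, 61, 71, 79, 92, 98, 111, 122, 126, 138, 150]

Fragment lengths:
  5→22: 17 bp
  22→33: 11 bp
  33→38: 5 bp
  38→50: 12 bp
  50→61: 11 bp
  61→71: 10 bp
  71→79: 8 bp
  79→92: 13 bp
  92→98: 6 bp
  98→111: 13 bp
  111→122: 11 bp
  122→126: 4 bp
  126→138: 12 bp
  138→150: 12 bp
  150→5 (wrap): 159-150+5 = 14 bp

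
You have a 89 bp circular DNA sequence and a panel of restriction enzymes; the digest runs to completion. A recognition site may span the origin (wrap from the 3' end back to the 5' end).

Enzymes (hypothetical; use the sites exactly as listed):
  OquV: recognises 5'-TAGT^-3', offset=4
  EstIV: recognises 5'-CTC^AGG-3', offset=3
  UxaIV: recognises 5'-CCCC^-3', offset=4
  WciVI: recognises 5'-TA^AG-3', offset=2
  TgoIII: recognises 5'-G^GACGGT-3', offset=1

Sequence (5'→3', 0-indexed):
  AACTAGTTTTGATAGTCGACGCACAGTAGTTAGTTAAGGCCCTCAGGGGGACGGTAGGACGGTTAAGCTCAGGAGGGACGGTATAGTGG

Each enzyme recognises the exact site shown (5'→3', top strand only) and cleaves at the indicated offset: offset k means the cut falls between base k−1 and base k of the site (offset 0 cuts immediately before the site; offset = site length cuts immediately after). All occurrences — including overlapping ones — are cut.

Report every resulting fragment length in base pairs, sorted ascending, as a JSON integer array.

[2,4,5,5,6,8,8,8,9,9,11,14]

Site scan:
  OquV (TAGT, off=4): starts [3, 12, 26, 30, 83] → cuts [7, 16, 30, 34, 87]
  EstIV (CTCAGG, off=3): starts [41, 67] → cuts [44, 70]
  UxaIV (CCCC, off=4): no sites
  WciVI (TAAG, off=2): starts [34, 63] → cuts [36, 65]
  TgoIII (GGACGGT, off=1): starts [48, 56, 75] → cuts [49, 57, 76]

Pooled cuts: [7, 16, 30, 34, 36, 44, 49, 57, 65, 70, 76, 87]

Fragments:
  7→16: 9 bp
  16→30: 14 bp
  30→34: 4 bp
  34→36: 2 bp
  36→44: 8 bp
  44→49: 5 bp
  49→57: 8 bp
  57→65: 8 bp
  65→70: 5 bp
  70→76: 6 bp
  76→87: 11 bp
  87→7 (wrap): 89-87+7 = 9 bp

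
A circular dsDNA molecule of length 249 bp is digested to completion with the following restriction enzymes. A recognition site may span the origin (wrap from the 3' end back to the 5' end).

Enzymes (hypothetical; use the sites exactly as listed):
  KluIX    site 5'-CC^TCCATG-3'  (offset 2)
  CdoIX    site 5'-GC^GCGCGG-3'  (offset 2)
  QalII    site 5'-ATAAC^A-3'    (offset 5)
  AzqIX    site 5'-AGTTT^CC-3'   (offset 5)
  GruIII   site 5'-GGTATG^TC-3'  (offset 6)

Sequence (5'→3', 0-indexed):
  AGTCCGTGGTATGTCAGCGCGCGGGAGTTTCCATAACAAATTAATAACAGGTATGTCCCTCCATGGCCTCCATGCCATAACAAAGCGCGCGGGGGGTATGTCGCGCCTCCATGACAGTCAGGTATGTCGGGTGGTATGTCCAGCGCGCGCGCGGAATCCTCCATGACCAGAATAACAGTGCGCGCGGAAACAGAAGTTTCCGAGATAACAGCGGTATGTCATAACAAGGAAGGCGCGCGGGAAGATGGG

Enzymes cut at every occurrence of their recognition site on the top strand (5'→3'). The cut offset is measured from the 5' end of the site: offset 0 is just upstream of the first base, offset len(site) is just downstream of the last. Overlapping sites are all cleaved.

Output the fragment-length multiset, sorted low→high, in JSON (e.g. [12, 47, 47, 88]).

[4,5,5,5,7,7,7,7,9,9,9,10,10,11,11,12,12,13,14,17,18,19,28]

Per-enzyme occurrences:
  KluIX (CCTCCATG, off=2): starts [57, 66, 105, 157] → cuts [59, 68, 107, 159]
  CdoIX (GCGCGCGG, off=2): starts [16, 84, 146, 179, 232] → cuts [18, 86, 148, 181, 234]
  QalII (ATAACA, off=5): starts [32, 43, 76, 171, 204, 220] → cuts [37, 48, 81, 176, 209, 225]
  AzqIX (AGTTTCC, off=5): starts [25, 194] → cuts [30, 199]
  GruIII (GGTATGTC, off=6): starts [7, 49, 94, 120, 132, 212] → cuts [13, 55, 100, 126, 138, 218]

All cut coordinates (distinct, sorted): [13, 18, 30, 37, 48, 55, 59, 68, 81, 86, 100, 107, 126, 138, 148, 159, 176, 181, 199, 209, 218, 225, 234]

Fragments:
  13→18: 5 bp
  18→30: 12 bp
  30→37: 7 bp
  37→48: 11 bp
  48→55: 7 bp
  55→59: 4 bp
  59→68: 9 bp
  68→81: 13 bp
  81→86: 5 bp
  86→100: 14 bp
  100→107: 7 bp
  107→126: 19 bp
  126→138: 12 bp
  138→148: 10 bp
  148→159: 11 bp
  159→176: 17 bp
  176→181: 5 bp
  181→199: 18 bp
  199→209: 10 bp
  209→218: 9 bp
  218→225: 7 bp
  225→234: 9 bp
  234→13 (wrap): 249-234+13 = 28 bp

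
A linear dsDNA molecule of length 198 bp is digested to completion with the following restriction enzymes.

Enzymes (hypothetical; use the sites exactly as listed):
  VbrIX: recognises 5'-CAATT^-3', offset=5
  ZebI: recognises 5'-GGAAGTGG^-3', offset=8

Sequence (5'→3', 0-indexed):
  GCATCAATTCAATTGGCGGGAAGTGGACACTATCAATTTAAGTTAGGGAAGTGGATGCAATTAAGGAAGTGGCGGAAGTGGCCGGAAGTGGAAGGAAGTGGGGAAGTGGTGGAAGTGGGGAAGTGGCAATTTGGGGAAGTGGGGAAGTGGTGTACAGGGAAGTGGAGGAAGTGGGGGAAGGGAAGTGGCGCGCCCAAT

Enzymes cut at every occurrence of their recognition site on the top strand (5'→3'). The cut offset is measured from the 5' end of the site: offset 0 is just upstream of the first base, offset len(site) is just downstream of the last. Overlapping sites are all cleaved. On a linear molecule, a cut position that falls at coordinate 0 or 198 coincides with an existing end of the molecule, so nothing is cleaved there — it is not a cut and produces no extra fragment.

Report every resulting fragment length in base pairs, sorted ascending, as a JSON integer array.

Site scan:
  VbrIX (CAATT, off=5): starts [4, 9, 33, 57, 126] → cuts [9, 14, 38, 62, 131]
  ZebI (GGAAGTGG, off=8): starts [18, 46, 64, 73, 83, 93, 101, 110, 118, 134, 142, 157, 166, 180] → cuts [26, 54, 72, 81, 91, 101, 109, 118, 126, 142, 150, 165, 174, 188]

All cut coordinates (distinct, sorted): [9, 14, 26, 38, 54, 62, 72, 81, 91, 101, 109, 118, 126, 131, 142, 150, 165, 174, 188]

Fragment lengths:
  [0,9): 9 bp
  [9,14): 5 bp
  [14,26): 12 bp
  [26,38): 12 bp
  [38,54): 16 bp
  [54,62): 8 bp
  [62,72): 10 bp
  [72,81): 9 bp
  [81,91): 10 bp
  [91,101): 10 bp
  [101,109): 8 bp
  [109,118): 9 bp
  [118,126): 8 bp
  [126,131): 5 bp
  [131,142): 11 bp
  [142,150): 8 bp
  [150,165): 15 bp
  [165,174): 9 bp
  [174,188): 14 bp
  [188,198): 10 bp

[5,5,8,8,8,8,9,9,9,9,10,10,10,10,11,12,12,14,15,16]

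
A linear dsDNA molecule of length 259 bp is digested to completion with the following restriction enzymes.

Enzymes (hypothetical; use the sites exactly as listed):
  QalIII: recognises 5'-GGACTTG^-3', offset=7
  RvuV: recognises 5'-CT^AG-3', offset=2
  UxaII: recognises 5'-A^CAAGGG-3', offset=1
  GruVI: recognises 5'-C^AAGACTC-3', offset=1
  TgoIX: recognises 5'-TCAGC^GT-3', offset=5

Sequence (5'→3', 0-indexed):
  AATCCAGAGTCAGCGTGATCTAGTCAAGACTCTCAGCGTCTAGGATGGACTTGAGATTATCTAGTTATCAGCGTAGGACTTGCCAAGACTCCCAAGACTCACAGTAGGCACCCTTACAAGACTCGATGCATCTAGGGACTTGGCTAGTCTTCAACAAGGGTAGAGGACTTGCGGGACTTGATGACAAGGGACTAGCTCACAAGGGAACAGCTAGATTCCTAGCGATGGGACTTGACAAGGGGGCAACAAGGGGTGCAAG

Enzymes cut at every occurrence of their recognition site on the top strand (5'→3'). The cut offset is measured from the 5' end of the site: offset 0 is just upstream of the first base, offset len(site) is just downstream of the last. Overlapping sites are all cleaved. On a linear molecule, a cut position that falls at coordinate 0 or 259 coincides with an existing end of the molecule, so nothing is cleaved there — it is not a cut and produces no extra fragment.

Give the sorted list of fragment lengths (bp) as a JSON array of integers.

Scan for sites:
  QalIII GGACTTG/7: at [46, 75, 135, 164, 173, 227] ⇒ [53, 82, 142, 171, 180, 234]
  RvuV CTAG/2: at [19, 39, 60, 131, 143, 191, 210, 218] ⇒ [21, 41, 62, 133, 145, 193, 212, 220]
  UxaII ACAAGGG/1: at [153, 183, 198, 234, 245] ⇒ [154, 184, 199, 235, 246]
  GruVI CAAGACTC/1: at [24, 83, 92, 116] ⇒ [25, 84, 93, 117]
  TgoIX TCAGCGT/5: at [9, 32, 67] ⇒ [14, 37, 72]

All cut coordinates (distinct, sorted): [14, 21, 25, 37, 41, 53, 62, 72, 82, 84, 93, 117, 133, 142, 145, 154, 171, 180, 184, 193, 199, 212, 220, 234, 235, 246]

Fragments:
  [0,14): 14 bp
  [14,21): 7 bp
  [21,25): 4 bp
  [25,37): 12 bp
  [37,41): 4 bp
  [41,53): 12 bp
  [53,62): 9 bp
  [62,72): 10 bp
  [72,82): 10 bp
  [82,84): 2 bp
  [84,93): 9 bp
  [93,117): 24 bp
  [117,133): 16 bp
  [133,142): 9 bp
  [142,145): 3 bp
  [145,154): 9 bp
  [154,171): 17 bp
  [171,180): 9 bp
  [180,184): 4 bp
  [184,193): 9 bp
  [193,199): 6 bp
  [199,212): 13 bp
  [212,220): 8 bp
  [220,234): 14 bp
  [234,235): 1 bp
  [235,246): 11 bp
  [246,259): 13 bp

[1,2,3,4,4,4,6,7,8,9,9,9,9,9,9,10,10,11,12,12,13,13,14,14,16,17,24]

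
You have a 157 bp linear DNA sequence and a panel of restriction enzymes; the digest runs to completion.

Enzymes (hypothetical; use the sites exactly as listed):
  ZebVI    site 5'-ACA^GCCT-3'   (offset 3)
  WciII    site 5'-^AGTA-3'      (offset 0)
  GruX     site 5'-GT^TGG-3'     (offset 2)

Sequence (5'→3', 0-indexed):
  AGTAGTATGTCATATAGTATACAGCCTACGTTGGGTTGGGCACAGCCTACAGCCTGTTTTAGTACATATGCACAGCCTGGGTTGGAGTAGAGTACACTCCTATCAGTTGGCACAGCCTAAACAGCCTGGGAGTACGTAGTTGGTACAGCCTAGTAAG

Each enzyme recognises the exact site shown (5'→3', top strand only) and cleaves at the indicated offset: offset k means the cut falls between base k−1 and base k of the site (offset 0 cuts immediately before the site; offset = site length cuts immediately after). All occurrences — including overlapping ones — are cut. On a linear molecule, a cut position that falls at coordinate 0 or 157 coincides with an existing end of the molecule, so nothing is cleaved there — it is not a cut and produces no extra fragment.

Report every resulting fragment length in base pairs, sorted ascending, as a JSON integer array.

[3,3,4,5,5,6,7,7,7,7,8,8,8,8,9,9,10,12,14,17]

Site scan:
  ZebVI ACAGCCT/3: at [20, 41, 48, 71, 111, 120, 144] ⇒ [23, 44, 51, 74, 114, 123, 147]
  WciII AGTA/0: at [0, 3, 15, 60, 85, 90, 130, 151] ⇒ [3, 15, 60, 85, 90, 130, 151] (position 0 is a terminus of the linear molecule — no cut)
  GruX GTTGG/2: at [29, 34, 80, 105, 138] ⇒ [31, 36, 82, 107, 140]

All cut coordinates (distinct, sorted): [3, 15, 23, 31, 36, 44, 51, 60, 74, 82, 85, 90, 107, 114, 123, 130, 140, 147, 151]

Fragments:
  [0,3): 3 bp
  [3,15): 12 bp
  [15,23): 8 bp
  [23,31): 8 bp
  [31,36): 5 bp
  [36,44): 8 bp
  [44,51): 7 bp
  [51,60): 9 bp
  [60,74): 14 bp
  [74,82): 8 bp
  [82,85): 3 bp
  [85,90): 5 bp
  [90,107): 17 bp
  [107,114): 7 bp
  [114,123): 9 bp
  [123,130): 7 bp
  [130,140): 10 bp
  [140,147): 7 bp
  [147,151): 4 bp
  [151,157): 6 bp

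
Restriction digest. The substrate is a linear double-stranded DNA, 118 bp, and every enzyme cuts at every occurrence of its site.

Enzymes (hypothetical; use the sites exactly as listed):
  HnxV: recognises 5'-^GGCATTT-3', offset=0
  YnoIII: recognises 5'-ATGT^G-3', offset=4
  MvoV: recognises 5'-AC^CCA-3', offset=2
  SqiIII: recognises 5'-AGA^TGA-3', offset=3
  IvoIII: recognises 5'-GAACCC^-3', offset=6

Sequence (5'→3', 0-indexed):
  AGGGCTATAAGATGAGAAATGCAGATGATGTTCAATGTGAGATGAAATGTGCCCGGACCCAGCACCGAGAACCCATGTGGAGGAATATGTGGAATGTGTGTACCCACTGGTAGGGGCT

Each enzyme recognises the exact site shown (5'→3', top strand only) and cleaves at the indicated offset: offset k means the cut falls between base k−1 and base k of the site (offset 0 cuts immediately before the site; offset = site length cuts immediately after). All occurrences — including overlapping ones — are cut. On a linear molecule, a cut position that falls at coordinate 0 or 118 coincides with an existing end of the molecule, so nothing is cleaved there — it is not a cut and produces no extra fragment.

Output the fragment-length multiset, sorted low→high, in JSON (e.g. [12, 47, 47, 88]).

[2,4,4,6,7,8,8,12,12,13,13,14,15]

Site scan:
  HnxV (GGCATTT, off=0): no sites
  YnoIII ATGTG/4: at [34, 46, 74, 86, 93] ⇒ [38, 50, 78, 90, 97]
  MvoV ACCCA/2: at [56, 70, 101] ⇒ [58, 72, 103]
  SqiIII AGATGA/3: at [9, 22, 39] ⇒ [12, 25, 42]
  IvoIII GAACCC/6: at [68] ⇒ [74]

All cut coordinates (distinct, sorted): [12, 25, 38, 42, 50, 58, 72, 74, 78, 90, 97, 103]

Fragments:
  [0,12): 12 bp
  [12,25): 13 bp
  [25,38): 13 bp
  [38,42): 4 bp
  [42,50): 8 bp
  [50,58): 8 bp
  [58,72): 14 bp
  [72,74): 2 bp
  [74,78): 4 bp
  [78,90): 12 bp
  [90,97): 7 bp
  [97,103): 6 bp
  [103,118): 15 bp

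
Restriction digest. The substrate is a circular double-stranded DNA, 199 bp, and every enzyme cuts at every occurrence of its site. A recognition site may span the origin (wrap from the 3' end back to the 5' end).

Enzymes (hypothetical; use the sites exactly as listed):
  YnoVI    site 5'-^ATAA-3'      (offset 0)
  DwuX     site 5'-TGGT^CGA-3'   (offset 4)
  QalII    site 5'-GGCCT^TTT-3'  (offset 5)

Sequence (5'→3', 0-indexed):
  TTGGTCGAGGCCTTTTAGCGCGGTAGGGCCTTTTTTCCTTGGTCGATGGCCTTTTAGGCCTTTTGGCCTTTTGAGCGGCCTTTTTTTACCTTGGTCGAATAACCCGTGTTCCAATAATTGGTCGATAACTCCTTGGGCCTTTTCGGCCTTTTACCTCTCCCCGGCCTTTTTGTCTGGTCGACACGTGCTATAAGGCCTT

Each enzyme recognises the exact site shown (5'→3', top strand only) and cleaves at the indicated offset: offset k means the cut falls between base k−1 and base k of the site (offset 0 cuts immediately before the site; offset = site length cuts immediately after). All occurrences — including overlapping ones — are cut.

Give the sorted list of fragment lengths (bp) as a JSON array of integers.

[2,3,6,8,8,9,9,9,9,9,11,11,12,12,14,15,16,18,18]

Site scan:
  YnoVI ATAA/0: at [98, 113, 124, 189] ⇒ [98, 113, 124, 189]
  DwuX TGGTCGA/4: at [1, 39, 91, 118, 174] ⇒ [5, 43, 95, 122, 178]
  QalII GGCCTTTT/5: at [8, 26, 47, 56, 64, 76, 135, 144, 162, 193] ⇒ [13, 31, 52, 61, 69, 81, 140, 149, 167, 198]

Pooled cuts: [5, 13, 31, 43, 52, 61, 69, 81, 95, 98, 113, 122, 124, 140, 149, 167, 178, 189, 198]

Fragment lengths:
  5→13: 8 bp
  13→31: 18 bp
  31→43: 12 bp
  43→52: 9 bp
  52→61: 9 bp
  61→69: 8 bp
  69→81: 12 bp
  81→95: 14 bp
  95→98: 3 bp
  98→113: 15 bp
  113→122: 9 bp
  122→124: 2 bp
  124→140: 16 bp
  140→149: 9 bp
  149→167: 18 bp
  167→178: 11 bp
  178→189: 11 bp
  189→198: 9 bp
  198→5 (wrap): 199-198+5 = 6 bp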